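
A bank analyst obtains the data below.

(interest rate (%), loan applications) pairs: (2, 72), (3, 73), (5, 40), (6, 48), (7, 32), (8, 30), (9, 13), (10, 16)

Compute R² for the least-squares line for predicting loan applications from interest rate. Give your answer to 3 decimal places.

n = 8, Σx = 50, Σy = 324, Σxy = 1592, Σx² = 368, Σy² = 16766
Sxx = Σx² − (Σx)²/n = 368 − 312.5 = 55.5
Sxy = Σxy − (Σx)(Σy)/n = 1592 − 2025 = -433
Syy = Σy² − (Σy)²/n = 16766 − 13122 = 3644
R² = Sxy²/(Sxx·Syy) = (-433)²/(55.5·3644) = 0.927053

0.927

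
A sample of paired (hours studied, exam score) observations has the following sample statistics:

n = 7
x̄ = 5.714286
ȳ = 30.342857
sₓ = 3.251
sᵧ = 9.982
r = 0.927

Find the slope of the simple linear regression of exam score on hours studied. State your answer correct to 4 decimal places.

b = r · sᵧ/sₓ = 0.927 · 9.982/3.251 = 2.846298

2.8463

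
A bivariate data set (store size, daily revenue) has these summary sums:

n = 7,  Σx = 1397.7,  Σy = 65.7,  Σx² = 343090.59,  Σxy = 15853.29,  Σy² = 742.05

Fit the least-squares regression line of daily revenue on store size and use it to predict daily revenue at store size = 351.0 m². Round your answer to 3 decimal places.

15.851

Sxx = Σx² − (Σx)²/n = 343090.59 − 279080.755714 = 64009.834286
Sxy = Σxy − (Σx)(Σy)/n = 15853.29 − 13118.412857 = 2734.877143
b = Sxy/Sxx = 2734.877143/64009.834286 = 0.042726
a = ȳ − b·x̄ = 9.385714 − 0.042726·199.671429 = 0.854575
ŷ(351.0) = a + b·351.0 = 0.854575 + 0.042726·351 = 15.851362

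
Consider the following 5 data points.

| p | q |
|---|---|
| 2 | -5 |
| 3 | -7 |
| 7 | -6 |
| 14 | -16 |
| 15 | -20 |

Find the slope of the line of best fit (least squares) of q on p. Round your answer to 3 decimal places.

n = 5, Σx = 41, Σy = -54, Σxy = -597, Σx² = 483
Sxx = Σx² − (Σx)²/n = 483 − 336.2 = 146.8
Sxy = Σxy − (Σx)(Σy)/n = -597 − (-442.8) = -154.2
b = Sxy/Sxx = -154.2/146.8 = -1.050409

-1.050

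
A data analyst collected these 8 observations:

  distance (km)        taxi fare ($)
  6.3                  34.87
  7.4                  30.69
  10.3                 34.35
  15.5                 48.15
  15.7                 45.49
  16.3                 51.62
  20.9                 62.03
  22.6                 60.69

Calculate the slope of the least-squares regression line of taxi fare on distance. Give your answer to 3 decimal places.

n = 8, Σx = 115, Σy = 367.89, Σxy = 5770.537, Σx² = 1900.54
Sxx = Σx² − (Σx)²/n = 1900.54 − 1653.125 = 247.415
Sxy = Σxy − (Σx)(Σy)/n = 5770.537 − 5288.41875 = 482.11825
b = Sxy/Sxx = 482.11825/247.415 = 1.948622

1.949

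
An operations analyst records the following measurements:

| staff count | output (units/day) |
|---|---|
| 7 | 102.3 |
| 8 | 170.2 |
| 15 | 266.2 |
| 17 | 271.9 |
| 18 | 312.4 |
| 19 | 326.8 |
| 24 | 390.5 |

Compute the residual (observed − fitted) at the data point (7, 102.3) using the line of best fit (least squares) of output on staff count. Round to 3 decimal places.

n = 7, Σx = 108, Σy = 1840.3, Σxy = 31897.4, Σx² = 1888
Sxx = Σx² − (Σx)²/n = 1888 − 1666.285714 = 221.714286
Sxy = Σxy − (Σx)(Σy)/n = 31897.4 − 28393.2 = 3504.2
b = Sxy/Sxx = 3504.2/221.714286 = 15.805026
a = ȳ − b·x̄ = 262.9 − 15.805026·15.428571 = 19.051031
ŷ(7) = 19.051031 + 15.805026·7 = 129.686211
residual = y − ŷ = 102.3 − 129.686211 = -27.386211

-27.386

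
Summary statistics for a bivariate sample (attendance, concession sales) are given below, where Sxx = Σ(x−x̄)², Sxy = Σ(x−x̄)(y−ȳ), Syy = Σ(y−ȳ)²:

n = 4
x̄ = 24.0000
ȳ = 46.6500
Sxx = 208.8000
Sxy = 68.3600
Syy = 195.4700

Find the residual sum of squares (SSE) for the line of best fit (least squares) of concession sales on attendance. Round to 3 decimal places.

173.089

b = Sxy/Sxx = 68.36/208.8 = 0.327395
SSE = Syy − b·Sxy = 195.47 − 0.327395·68.36 = 173.089303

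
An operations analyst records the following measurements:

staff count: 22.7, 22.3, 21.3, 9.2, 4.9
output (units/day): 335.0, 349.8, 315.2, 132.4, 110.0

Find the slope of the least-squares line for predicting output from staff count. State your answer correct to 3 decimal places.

n = 5, Σx = 80.4, Σy = 1242.4, Σxy = 23875.88, Σx² = 1574.92
Sxx = Σx² − (Σx)²/n = 1574.92 − 1292.832 = 282.088
Sxy = Σxy − (Σx)(Σy)/n = 23875.88 − 19977.792 = 3898.088
b = Sxy/Sxx = 3898.088/282.088 = 13.818695

13.819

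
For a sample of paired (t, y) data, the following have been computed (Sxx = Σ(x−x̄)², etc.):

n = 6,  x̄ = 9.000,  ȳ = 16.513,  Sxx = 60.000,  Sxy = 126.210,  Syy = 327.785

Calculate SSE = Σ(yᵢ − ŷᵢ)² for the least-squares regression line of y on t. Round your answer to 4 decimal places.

b = Sxy/Sxx = 126.21/60 = 2.1035
SSE = Syy − b·Sxy = 327.785 − 2.1035·126.21 = 62.302265

62.3023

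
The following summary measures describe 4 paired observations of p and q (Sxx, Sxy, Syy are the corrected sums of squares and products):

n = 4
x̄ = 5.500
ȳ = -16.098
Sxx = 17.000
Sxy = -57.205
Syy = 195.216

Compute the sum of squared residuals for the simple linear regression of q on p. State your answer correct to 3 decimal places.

b = Sxy/Sxx = -57.205/17 = -3.365
SSE = Syy − b·Sxy = 195.216 − (-3.365)·(-57.205) = 2.721175

2.721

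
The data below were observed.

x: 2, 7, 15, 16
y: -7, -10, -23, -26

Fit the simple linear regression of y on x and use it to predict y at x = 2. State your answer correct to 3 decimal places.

-5.455

n = 4, Σx = 40, Σy = -66, Σxy = -845, Σx² = 534
Sxx = Σx² − (Σx)²/n = 534 − 400 = 134
Sxy = Σxy − (Σx)(Σy)/n = -845 − (-660) = -185
b = Sxy/Sxx = -185/134 = -1.380597
a = ȳ − b·x̄ = -16.5 − (-1.380597)·10 = -2.694030
ŷ(2) = a + b·2 = -2.694030 + (-1.380597)·2 = -5.455224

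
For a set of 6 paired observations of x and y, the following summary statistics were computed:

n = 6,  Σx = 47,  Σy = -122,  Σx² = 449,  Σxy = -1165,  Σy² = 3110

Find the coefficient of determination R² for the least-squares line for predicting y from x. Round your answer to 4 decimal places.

0.8614

Sxx = Σx² − (Σx)²/n = 449 − 368.166667 = 80.833333
Sxy = Σxy − (Σx)(Σy)/n = -1165 − (-955.666667) = -209.333333
Syy = Σy² − (Σy)²/n = 3110 − 2480.666667 = 629.333333
R² = Sxy²/(Sxx·Syy) = (-209.333333)²/(80.833333·629.333333) = 0.861401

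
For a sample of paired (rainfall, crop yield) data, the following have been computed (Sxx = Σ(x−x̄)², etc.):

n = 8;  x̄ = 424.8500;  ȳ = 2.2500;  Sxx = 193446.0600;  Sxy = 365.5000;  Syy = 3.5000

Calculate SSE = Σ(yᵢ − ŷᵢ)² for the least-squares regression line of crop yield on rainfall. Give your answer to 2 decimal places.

2.81

b = Sxy/Sxx = 365.5/193446.06 = 0.001889
SSE = Syy − b·Sxy = 3.5 − 0.001889·365.5 = 2.809419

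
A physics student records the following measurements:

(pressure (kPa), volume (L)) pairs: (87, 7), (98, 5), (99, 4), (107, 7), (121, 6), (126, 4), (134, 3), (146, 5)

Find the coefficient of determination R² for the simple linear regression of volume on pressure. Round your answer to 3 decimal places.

0.228

n = 8, Σx = 918, Σy = 41, Σxy = 4606, Σx² = 108212, Σy² = 225
Sxx = Σx² − (Σx)²/n = 108212 − 105340.5 = 2871.5
Sxy = Σxy − (Σx)(Σy)/n = 4606 − 4704.75 = -98.75
Syy = Σy² − (Σy)²/n = 225 − 210.125 = 14.875
R² = Sxy²/(Sxx·Syy) = (-98.75)²/(2871.5·14.875) = 0.228301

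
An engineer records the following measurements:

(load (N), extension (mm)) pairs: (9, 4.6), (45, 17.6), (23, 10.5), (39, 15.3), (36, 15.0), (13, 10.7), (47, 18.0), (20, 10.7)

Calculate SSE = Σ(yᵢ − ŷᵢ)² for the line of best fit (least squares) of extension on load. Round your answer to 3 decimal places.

12.980

n = 8, Σx = 232, Σy = 102.4, Σxy = 3410.7, Σx² = 8230, Σy² = 1453.24
Sxx = Σx² − (Σx)²/n = 8230 − 6728 = 1502
Sxy = Σxy − (Σx)(Σy)/n = 3410.7 − 2969.6 = 441.1
Syy = Σy² − (Σy)²/n = 1453.24 − 1310.72 = 142.52
b = Sxy/Sxx = 441.1/1502 = 0.293675
SSE = Syy − b·Sxy = 142.52 − 0.293675·441.1 = 12.979913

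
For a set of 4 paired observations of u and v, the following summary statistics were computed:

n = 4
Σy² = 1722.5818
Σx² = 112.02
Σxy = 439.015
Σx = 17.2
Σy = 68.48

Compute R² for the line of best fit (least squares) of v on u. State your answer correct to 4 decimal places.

Sxx = Σx² − (Σx)²/n = 112.02 − 73.96 = 38.06
Sxy = Σxy − (Σx)(Σy)/n = 439.015 − 294.464 = 144.551
Syy = Σy² − (Σy)²/n = 1722.5818 − 1172.3776 = 550.2042
R² = Sxy²/(Sxx·Syy) = (144.551)²/(38.06·550.2042) = 0.997814

0.9978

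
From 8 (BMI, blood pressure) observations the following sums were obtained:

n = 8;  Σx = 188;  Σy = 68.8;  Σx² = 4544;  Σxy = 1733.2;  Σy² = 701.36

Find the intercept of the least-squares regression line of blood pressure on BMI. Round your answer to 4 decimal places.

-13.1095

Sxx = Σx² − (Σx)²/n = 4544 − 4418 = 126
Sxy = Σxy − (Σx)(Σy)/n = 1733.2 − 1616.8 = 116.4
b = Sxy/Sxx = 116.4/126 = 0.923810
a = ȳ − b·x̄ = 8.6 − 0.923810·23.5 = -13.109524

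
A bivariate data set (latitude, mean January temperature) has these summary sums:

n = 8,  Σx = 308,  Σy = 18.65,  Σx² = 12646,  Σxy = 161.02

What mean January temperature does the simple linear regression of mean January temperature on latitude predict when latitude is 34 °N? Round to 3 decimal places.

5.512

Sxx = Σx² − (Σx)²/n = 12646 − 11858 = 788
Sxy = Σxy − (Σx)(Σy)/n = 161.02 − 718.025 = -557.005
b = Sxy/Sxx = -557.005/788 = -0.706859
a = ȳ − b·x̄ = 2.33125 − (-0.706859)·38.5 = 29.545327
ŷ(34) = a + b·34 = 29.545327 + (-0.706859)·34 = 5.512116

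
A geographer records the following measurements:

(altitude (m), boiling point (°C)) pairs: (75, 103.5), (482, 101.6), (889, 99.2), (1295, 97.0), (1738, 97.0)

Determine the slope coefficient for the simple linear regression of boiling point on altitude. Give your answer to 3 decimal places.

n = 5, Σx = 4479, Σy = 498.3, Σxy = 439123.5, Σx² = 5725939
Sxx = Σx² − (Σx)²/n = 5725939 − 4012288.2 = 1713650.8
Sxy = Σxy − (Σx)(Σy)/n = 439123.5 − 446377.14 = -7253.64
b = Sxy/Sxx = -7253.64/1713650.8 = -0.004233

-0.004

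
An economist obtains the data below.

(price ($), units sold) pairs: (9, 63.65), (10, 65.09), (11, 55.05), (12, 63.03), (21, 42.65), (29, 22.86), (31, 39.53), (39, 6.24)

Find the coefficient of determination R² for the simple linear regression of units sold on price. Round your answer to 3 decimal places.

0.901

n = 8, Σx = 162, Σy = 358.1, Σxy = 5613.04, Σx² = 4210, Σy² = 19234.4746
Sxx = Σx² − (Σx)²/n = 4210 − 3280.5 = 929.5
Sxy = Σxy − (Σx)(Σy)/n = 5613.04 − 7251.525 = -1638.485
Syy = Σy² − (Σy)²/n = 19234.4746 − 16029.45125 = 3205.02335
R² = Sxy²/(Sxx·Syy) = (-1638.485)²/(929.5·3205.02335) = 0.901165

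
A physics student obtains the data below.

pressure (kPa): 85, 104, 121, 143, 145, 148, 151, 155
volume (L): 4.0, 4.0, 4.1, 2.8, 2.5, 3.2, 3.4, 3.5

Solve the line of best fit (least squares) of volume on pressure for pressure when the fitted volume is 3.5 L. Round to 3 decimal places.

127.538

n = 8, Σx = 1052, Σy = 27.5, Σxy = 3544.5, Σx² = 142886
Sxx = Σx² − (Σx)²/n = 142886 − 138338 = 4548
Sxy = Σxy − (Σx)(Σy)/n = 3544.5 − 3616.25 = -71.75
b = Sxy/Sxx = -71.75/4548 = -0.015776
a = ȳ − b·x̄ = 3.4375 − (-0.015776)·131.5 = 5.512066
Set a + b·x = 3.5: x = (3.5 − 5.512066) / (-0.015776) = 127.538328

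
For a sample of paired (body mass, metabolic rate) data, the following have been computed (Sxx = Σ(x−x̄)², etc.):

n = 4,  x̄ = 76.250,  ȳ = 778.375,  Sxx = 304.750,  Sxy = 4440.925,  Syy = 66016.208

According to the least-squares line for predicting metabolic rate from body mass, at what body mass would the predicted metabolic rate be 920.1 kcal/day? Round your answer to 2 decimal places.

85.98

b = Sxy/Sxx = 4440.925/304.75 = 14.572354
a = ȳ − b·x̄ = 778.375 − 14.572354·76.25 = -332.767022
Set a + b·x = 920.1: x = (920.1 − (-332.767022)) / 14.572354 = 85.975608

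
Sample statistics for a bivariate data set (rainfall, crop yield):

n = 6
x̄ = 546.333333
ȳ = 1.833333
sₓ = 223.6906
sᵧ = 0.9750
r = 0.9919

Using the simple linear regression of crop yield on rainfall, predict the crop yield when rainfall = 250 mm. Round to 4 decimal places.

0.5522

b = r · sᵧ/sₓ = 0.9919 · 0.975/223.6906 = 0.004323
a = ȳ − b·x̄ = 1.833333 − 0.004323·546.333333 = -0.528681
ŷ(250) = a + b·250 = -0.528681 + 0.004323·250 = 0.552167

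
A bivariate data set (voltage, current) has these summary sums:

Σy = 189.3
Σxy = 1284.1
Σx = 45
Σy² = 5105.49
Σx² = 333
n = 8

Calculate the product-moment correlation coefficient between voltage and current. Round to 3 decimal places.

0.981

Sxx = Σx² − (Σx)²/n = 333 − 253.125 = 79.875
Sxy = Σxy − (Σx)(Σy)/n = 1284.1 − 1064.8125 = 219.2875
Syy = Σy² − (Σy)²/n = 5105.49 − 4479.31125 = 626.17875
r = Sxy/√(Sxx·Syy) = 219.2875/√(50016.027656) = 219.2875/223.642634 = 0.980526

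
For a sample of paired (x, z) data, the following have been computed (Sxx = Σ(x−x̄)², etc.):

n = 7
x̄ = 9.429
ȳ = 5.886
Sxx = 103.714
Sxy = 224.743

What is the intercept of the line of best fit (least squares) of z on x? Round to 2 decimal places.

-14.55

b = Sxy/Sxx = 224.743/103.714 = 2.166949
a = ȳ − b·x̄ = 5.886 − 2.166949·9.429 = -14.546167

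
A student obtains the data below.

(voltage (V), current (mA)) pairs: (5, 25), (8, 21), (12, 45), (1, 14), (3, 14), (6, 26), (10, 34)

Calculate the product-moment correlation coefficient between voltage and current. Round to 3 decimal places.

0.911

n = 7, Σx = 45, Σy = 179, Σxy = 1385, Σx² = 379, Σy² = 5315
Sxx = Σx² − (Σx)²/n = 379 − 289.285714 = 89.714286
Sxy = Σxy − (Σx)(Σy)/n = 1385 − 1150.714286 = 234.285714
Syy = Σy² − (Σy)²/n = 5315 − 4577.285714 = 737.714286
r = Sxy/√(Sxx·Syy) = 234.285714/√(66183.510204) = 234.285714/257.261560 = 0.910691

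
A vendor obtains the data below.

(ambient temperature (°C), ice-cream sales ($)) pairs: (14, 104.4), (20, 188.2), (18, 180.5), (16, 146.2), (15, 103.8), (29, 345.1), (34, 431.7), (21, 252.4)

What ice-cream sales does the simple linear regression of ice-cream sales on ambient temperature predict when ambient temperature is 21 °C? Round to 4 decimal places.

221.0841

n = 8, Σx = 167, Σy = 1752.3, Σxy = 42356.9, Σx² = 3839
Sxx = Σx² − (Σx)²/n = 3839 − 3486.125 = 352.875
Sxy = Σxy − (Σx)(Σy)/n = 42356.9 − 36579.2625 = 5777.6375
b = Sxy/Sxx = 5777.6375/352.875 = 16.373043
a = ȳ − b·x̄ = 219.0375 − 16.373043·20.875 = -122.749770
ŷ(21) = a + b·21 = -122.749770 + 16.373043·21 = 221.084130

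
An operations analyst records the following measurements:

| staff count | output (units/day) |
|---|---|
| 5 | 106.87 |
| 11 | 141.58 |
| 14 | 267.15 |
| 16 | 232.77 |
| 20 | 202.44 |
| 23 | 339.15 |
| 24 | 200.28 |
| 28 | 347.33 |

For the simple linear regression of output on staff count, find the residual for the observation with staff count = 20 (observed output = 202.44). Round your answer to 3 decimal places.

-48.237

n = 8, Σx = 141, Σy = 1837.57, Σxy = 35937.36, Σx² = 2887
Sxx = Σx² − (Σx)²/n = 2887 − 2485.125 = 401.875
Sxy = Σxy − (Σx)(Σy)/n = 35937.36 − 32387.17125 = 3550.18875
b = Sxy/Sxx = 3550.18875/401.875 = 8.834062
a = ȳ − b·x̄ = 229.69625 − 8.834062·17.625 = 73.995904
ŷ(20) = 73.995904 + 8.834062·20 = 250.677148
residual = y − ŷ = 202.44 − 250.677148 = -48.237148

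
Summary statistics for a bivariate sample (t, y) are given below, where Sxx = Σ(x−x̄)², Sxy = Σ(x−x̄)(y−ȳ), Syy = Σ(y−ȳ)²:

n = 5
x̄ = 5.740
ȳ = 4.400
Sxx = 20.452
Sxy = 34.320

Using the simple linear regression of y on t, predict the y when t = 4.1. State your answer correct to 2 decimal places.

b = Sxy/Sxx = 34.32/20.452 = 1.678075
a = ȳ − b·x̄ = 4.4 − 1.678075·5.74 = -5.232153
ŷ(4.1) = a + b·4.1 = -5.232153 + 1.678075·4.1 = 1.647956

1.65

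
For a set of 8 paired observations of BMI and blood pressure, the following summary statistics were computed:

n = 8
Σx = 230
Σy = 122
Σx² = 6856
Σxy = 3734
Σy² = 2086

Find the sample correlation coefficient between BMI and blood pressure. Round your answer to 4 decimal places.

0.9666

Sxx = Σx² − (Σx)²/n = 6856 − 6612.5 = 243.5
Sxy = Σxy − (Σx)(Σy)/n = 3734 − 3507.5 = 226.5
Syy = Σy² − (Σy)²/n = 2086 − 1860.5 = 225.5
r = Sxy/√(Sxx·Syy) = 226.5/√(54909.25) = 226.5/234.327228 = 0.966597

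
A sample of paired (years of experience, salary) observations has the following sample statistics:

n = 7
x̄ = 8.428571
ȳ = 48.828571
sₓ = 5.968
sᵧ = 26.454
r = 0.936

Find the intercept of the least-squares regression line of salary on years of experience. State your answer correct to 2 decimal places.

13.86

b = r · sᵧ/sₓ = 0.936 · 26.454/5.968 = 4.148952
a = ȳ − b·x̄ = 48.828571 − 4.148952·8.428571 = 13.858837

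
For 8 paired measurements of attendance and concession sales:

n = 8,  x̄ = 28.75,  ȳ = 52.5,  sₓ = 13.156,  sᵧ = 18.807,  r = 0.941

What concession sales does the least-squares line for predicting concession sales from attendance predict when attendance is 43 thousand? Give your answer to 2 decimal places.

71.67

b = r · sᵧ/sₓ = 0.941 · 18.807/13.156 = 1.345195
a = ȳ − b·x̄ = 52.5 − 1.345195·28.75 = 13.825640
ŷ(43) = a + b·43 = 13.825640 + 1.345195·43 = 71.669030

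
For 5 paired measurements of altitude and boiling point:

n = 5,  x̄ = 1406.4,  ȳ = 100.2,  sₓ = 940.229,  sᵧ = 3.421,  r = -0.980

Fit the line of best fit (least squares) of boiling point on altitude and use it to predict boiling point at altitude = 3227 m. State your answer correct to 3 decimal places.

93.708

b = r · sᵧ/sₓ = -0.98 · 3.421/940.229 = -0.003566
a = ȳ − b·x̄ = 100.2 − (-0.003566)·1406.4 = 105.214809
ŷ(3227) = a + b·3227 = 105.214809 + (-0.003566)·3227 = 93.708276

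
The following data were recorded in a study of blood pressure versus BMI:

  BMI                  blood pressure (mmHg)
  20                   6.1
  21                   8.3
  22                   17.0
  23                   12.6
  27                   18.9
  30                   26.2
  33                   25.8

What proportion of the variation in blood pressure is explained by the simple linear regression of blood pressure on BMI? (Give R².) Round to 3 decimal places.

0.865

n = 7, Σx = 176, Σy = 114.9, Σxy = 3107.8, Σx² = 4572, Σy² = 2263.15
Sxx = Σx² − (Σx)²/n = 4572 − 4425.142857 = 146.857143
Sxy = Σxy − (Σx)(Σy)/n = 3107.8 − 2888.914286 = 218.885714
Syy = Σy² − (Σy)²/n = 2263.15 − 1886.001429 = 377.148571
R² = Sxy²/(Sxx·Syy) = (218.885714)²/(146.857143·377.148571) = 0.865022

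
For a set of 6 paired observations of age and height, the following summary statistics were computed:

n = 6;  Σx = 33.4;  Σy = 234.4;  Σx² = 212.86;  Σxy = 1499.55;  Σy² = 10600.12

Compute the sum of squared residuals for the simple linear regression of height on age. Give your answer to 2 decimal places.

35.08

Sxx = Σx² − (Σx)²/n = 212.86 − 185.926667 = 26.933333
Sxy = Σxy − (Σx)(Σy)/n = 1499.55 − 1304.826667 = 194.723333
Syy = Σy² − (Σy)²/n = 10600.12 − 9157.226667 = 1442.893333
b = Sxy/Sxx = 194.723333/26.933333 = 7.229827
SSE = Syy − b·Sxy = 1442.893333 − 7.229827·194.723333 = 35.077373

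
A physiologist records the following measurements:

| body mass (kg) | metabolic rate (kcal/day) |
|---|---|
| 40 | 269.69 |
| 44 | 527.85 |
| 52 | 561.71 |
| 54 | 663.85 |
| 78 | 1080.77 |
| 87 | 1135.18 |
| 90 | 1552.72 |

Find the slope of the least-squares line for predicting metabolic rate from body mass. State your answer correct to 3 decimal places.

n = 7, Σx = 445, Σy = 5791.77, Σxy = 421875.34, Σx² = 30909
Sxx = Σx² − (Σx)²/n = 30909 − 28289.285714 = 2619.714286
Sxy = Σxy − (Σx)(Σy)/n = 421875.34 − 368191.092857 = 53684.247143
b = Sxy/Sxx = 53684.247143/2619.714286 = 20.492405

20.492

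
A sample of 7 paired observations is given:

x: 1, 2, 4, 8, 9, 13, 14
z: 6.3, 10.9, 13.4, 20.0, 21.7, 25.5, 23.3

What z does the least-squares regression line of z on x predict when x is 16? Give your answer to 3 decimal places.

28.910

n = 7, Σx = 51, Σy = 121.1, Σxy = 1094.7, Σx² = 531
Sxx = Σx² − (Σx)²/n = 531 − 371.571429 = 159.428571
Sxy = Σxy − (Σx)(Σy)/n = 1094.7 − 882.3 = 212.4
b = Sxy/Sxx = 212.4/159.428571 = 1.332258
a = ȳ − b·x̄ = 17.3 − 1.332258·7.285714 = 7.593548
ŷ(16) = a + b·16 = 7.593548 + 1.332258·16 = 28.909677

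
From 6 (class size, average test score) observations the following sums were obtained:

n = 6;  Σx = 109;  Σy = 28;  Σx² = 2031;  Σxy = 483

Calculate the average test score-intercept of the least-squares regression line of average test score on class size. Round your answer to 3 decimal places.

13.839

Sxx = Σx² − (Σx)²/n = 2031 − 1980.166667 = 50.833333
Sxy = Σxy − (Σx)(Σy)/n = 483 − 508.666667 = -25.666667
b = Sxy/Sxx = -25.666667/50.833333 = -0.504918
a = ȳ − b·x̄ = 4.666667 − (-0.504918)·18.166667 = 13.839344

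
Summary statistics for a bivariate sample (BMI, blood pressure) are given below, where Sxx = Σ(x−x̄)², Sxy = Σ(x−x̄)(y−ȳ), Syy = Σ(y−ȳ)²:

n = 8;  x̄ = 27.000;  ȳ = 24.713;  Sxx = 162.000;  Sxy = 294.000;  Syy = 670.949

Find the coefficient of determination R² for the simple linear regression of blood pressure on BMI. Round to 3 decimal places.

0.795

R² = Sxy²/(Sxx·Syy) = (294)²/(162·670.949) = 0.795225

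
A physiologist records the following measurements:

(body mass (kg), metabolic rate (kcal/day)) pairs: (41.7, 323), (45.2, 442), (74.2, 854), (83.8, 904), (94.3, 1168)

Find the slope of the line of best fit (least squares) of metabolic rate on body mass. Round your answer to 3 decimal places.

14.748

n = 5, Σx = 339.2, Σy = 3691, Σxy = 282711.9, Σx² = 25202.5
Sxx = Σx² − (Σx)²/n = 25202.5 − 23011.328 = 2191.172
Sxy = Σxy − (Σx)(Σy)/n = 282711.9 − 250397.44 = 32314.46
b = Sxy/Sxx = 32314.46/2191.172 = 14.747569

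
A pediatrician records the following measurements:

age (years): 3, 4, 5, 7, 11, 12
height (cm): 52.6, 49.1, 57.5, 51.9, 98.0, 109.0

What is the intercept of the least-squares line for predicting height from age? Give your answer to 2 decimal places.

23.25

n = 6, Σx = 42, Σy = 418.1, Σxy = 3391, Σx² = 364
Sxx = Σx² − (Σx)²/n = 364 − 294 = 70
Sxy = Σxy − (Σx)(Σy)/n = 3391 − 2926.7 = 464.3
b = Sxy/Sxx = 464.3/70 = 6.632857
a = ȳ − b·x̄ = 69.683333 − 6.632857·7 = 23.253333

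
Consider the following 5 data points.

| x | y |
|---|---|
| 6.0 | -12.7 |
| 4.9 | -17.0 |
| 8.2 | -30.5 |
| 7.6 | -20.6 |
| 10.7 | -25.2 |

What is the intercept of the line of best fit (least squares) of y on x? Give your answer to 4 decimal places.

n = 5, Σx = 37.4, Σy = -106, Σxy = -835.8, Σx² = 299.5
Sxx = Σx² − (Σx)²/n = 299.5 − 279.752 = 19.748
Sxy = Σxy − (Σx)(Σy)/n = -835.8 − (-792.88) = -42.92
b = Sxy/Sxx = -42.92/19.748 = -2.173385
a = ȳ − b·x̄ = -21.2 − (-2.173385)·7.48 = -4.943083

-4.9431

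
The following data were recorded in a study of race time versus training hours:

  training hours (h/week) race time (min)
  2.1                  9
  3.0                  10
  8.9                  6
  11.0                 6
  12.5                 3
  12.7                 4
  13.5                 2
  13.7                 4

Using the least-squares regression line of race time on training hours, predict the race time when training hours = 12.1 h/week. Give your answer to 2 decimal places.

n = 8, Σx = 77.4, Σy = 44, Σxy = 338.4, Σx² = 901.1
Sxx = Σx² − (Σx)²/n = 901.1 − 748.845 = 152.255
Sxy = Σxy − (Σx)(Σy)/n = 338.4 − 425.7 = -87.3
b = Sxy/Sxx = -87.3/152.255 = -0.573380
a = ȳ − b·x̄ = 5.5 − (-0.573380)·9.675 = 11.047453
ŷ(12.1) = a + b·12.1 = 11.047453 + (-0.573380)·12.1 = 4.109553

4.11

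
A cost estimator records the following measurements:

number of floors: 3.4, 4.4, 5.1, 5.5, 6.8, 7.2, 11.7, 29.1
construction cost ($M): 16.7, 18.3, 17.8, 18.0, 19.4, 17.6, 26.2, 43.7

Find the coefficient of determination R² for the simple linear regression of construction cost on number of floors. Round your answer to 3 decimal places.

n = 8, Σx = 73.2, Σy = 177.7, Σxy = 2163.93, Σx² = 1168.96, Σy² = 4536.87
Sxx = Σx² − (Σx)²/n = 1168.96 − 669.78 = 499.18
Sxy = Σxy − (Σx)(Σy)/n = 2163.93 − 1625.955 = 537.975
Syy = Σy² − (Σy)²/n = 4536.87 − 3947.16125 = 589.70875
R² = Sxy²/(Sxx·Syy) = (537.975)²/(499.18·589.70875) = 0.983172

0.983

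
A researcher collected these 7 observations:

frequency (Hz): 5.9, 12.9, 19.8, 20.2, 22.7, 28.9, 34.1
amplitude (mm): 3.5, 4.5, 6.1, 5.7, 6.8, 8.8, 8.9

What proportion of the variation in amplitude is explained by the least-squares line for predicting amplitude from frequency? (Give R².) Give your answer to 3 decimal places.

n = 7, Σx = 144.5, Σy = 44.3, Σxy = 1026.79, Σx² = 3514.61, Σy² = 305.09
Sxx = Σx² − (Σx)²/n = 3514.61 − 2982.892857 = 531.717143
Sxy = Σxy − (Σx)(Σy)/n = 1026.79 − 914.478571 = 112.311429
Syy = Σy² − (Σy)²/n = 305.09 − 280.355714 = 24.734286
R² = Sxy²/(Sxx·Syy) = (112.311429)²/(531.717143·24.734286) = 0.959109

0.959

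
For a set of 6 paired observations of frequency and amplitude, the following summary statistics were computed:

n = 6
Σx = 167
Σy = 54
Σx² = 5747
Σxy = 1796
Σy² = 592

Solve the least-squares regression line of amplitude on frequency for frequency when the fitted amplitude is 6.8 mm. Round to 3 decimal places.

Sxx = Σx² − (Σx)²/n = 5747 − 4648.166667 = 1098.833333
Sxy = Σxy − (Σx)(Σy)/n = 1796 − 1503 = 293
b = Sxy/Sxx = 293/1098.833333 = 0.266646
a = ȳ − b·x̄ = 9 − 0.266646·27.833333 = 1.578341
Set a + b·x = 6.8: x = (6.8 − 1.578341) / 0.266646 = 19.582708

19.583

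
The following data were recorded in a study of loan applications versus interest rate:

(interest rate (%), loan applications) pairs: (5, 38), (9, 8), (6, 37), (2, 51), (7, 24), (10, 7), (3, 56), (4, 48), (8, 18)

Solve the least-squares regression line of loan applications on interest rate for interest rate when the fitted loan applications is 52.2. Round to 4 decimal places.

2.9069

n = 9, Σx = 54, Σy = 287, Σxy = 1328, Σx² = 384
Sxx = Σx² − (Σx)²/n = 384 − 324 = 60
Sxy = Σxy − (Σx)(Σy)/n = 1328 − 1722 = -394
b = Sxy/Sxx = -394/60 = -6.566667
a = ȳ − b·x̄ = 31.888889 − (-6.566667)·6 = 71.288889
Set a + b·x = 52.2: x = (52.2 − 71.288889) / (-6.566667) = 2.906937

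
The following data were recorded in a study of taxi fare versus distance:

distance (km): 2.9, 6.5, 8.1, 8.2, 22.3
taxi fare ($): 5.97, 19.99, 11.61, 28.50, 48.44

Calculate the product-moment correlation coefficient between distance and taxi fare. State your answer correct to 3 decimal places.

n = 5, Σx = 48, Σy = 114.51, Σxy = 1555.201, Σx² = 680.8, Σy² = 3728.7167
Sxx = Σx² − (Σx)²/n = 680.8 − 460.8 = 220
Sxy = Σxy − (Σx)(Σy)/n = 1555.201 − 1099.296 = 455.905
Syy = Σy² − (Σy)²/n = 3728.7167 − 2622.50802 = 1106.20868
r = Sxy/√(Sxx·Syy) = 455.905/√(243365.9096) = 455.905/493.321305 = 0.924154

0.924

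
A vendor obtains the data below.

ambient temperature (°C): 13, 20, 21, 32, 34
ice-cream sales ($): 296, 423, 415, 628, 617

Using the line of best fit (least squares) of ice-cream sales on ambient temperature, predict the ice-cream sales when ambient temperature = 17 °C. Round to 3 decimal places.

362.874

n = 5, Σx = 120, Σy = 2379, Σxy = 62097, Σx² = 3190
Sxx = Σx² − (Σx)²/n = 3190 − 2880 = 310
Sxy = Σxy − (Σx)(Σy)/n = 62097 − 57096 = 5001
b = Sxy/Sxx = 5001/310 = 16.132258
a = ȳ − b·x̄ = 475.8 − 16.132258·24 = 88.625806
ŷ(17) = a + b·17 = 88.625806 + 16.132258·17 = 362.874194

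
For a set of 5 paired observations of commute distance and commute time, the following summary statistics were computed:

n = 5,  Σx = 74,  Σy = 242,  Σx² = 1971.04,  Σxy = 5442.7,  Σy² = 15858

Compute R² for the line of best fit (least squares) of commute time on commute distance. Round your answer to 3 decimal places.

Sxx = Σx² − (Σx)²/n = 1971.04 − 1095.2 = 875.84
Sxy = Σxy − (Σx)(Σy)/n = 5442.7 − 3581.6 = 1861.1
Syy = Σy² − (Σy)²/n = 15858 − 11712.8 = 4145.2
R² = Sxy²/(Sxx·Syy) = (1861.1)²/(875.84·4145.2) = 0.954046

0.954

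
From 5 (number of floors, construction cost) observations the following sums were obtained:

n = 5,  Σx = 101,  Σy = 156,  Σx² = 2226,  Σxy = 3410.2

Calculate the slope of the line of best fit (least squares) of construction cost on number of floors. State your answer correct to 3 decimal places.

Sxx = Σx² − (Σx)²/n = 2226 − 2040.2 = 185.8
Sxy = Σxy − (Σx)(Σy)/n = 3410.2 − 3151.2 = 259
b = Sxy/Sxx = 259/185.8 = 1.393972

1.394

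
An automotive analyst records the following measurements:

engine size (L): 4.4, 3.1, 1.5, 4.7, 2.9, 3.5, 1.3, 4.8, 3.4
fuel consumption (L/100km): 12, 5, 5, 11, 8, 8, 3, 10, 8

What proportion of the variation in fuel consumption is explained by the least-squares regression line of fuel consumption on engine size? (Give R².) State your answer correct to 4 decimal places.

n = 9, Σx = 29.6, Σy = 70, Σxy = 257.8, Σx² = 110.26, Σy² = 616
Sxx = Σx² − (Σx)²/n = 110.26 − 97.351111 = 12.908889
Sxy = Σxy − (Σx)(Σy)/n = 257.8 − 230.222222 = 27.577778
Syy = Σy² − (Σy)²/n = 616 − 544.444444 = 71.555556
R² = Sxy²/(Sxx·Syy) = (27.577778)²/(12.908889·71.555556) = 0.823353

0.8234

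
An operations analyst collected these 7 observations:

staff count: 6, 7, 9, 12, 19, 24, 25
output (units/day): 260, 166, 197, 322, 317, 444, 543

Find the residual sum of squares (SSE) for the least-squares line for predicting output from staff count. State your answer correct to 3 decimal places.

n = 7, Σx = 102, Σy = 2249, Σxy = 38613, Σx² = 1872, Σy² = 830123
Sxx = Σx² − (Σx)²/n = 1872 − 1486.285714 = 385.714286
Sxy = Σxy − (Σx)(Σy)/n = 38613 − 32771.142857 = 5841.857143
Syy = Σy² − (Σy)²/n = 830123 − 722571.571429 = 107551.428571
b = Sxy/Sxx = 5841.857143/385.714286 = 15.145556
SSE = Syy − b·Sxy = 107551.428571 − 15.145556·5841.857143 = 19073.256667

19073.257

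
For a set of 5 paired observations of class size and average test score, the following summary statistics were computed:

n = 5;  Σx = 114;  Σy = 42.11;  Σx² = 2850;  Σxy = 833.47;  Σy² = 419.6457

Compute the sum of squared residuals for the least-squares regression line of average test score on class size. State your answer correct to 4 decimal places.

1.0512

Sxx = Σx² − (Σx)²/n = 2850 − 2599.2 = 250.8
Sxy = Σxy − (Σx)(Σy)/n = 833.47 − 960.108 = -126.638
Syy = Σy² − (Σy)²/n = 419.6457 − 354.65042 = 64.99528
b = Sxy/Sxx = -126.638/250.8 = -0.504936
SSE = Syy − b·Sxy = 64.99528 − (-0.504936)·(-126.638) = 1.051169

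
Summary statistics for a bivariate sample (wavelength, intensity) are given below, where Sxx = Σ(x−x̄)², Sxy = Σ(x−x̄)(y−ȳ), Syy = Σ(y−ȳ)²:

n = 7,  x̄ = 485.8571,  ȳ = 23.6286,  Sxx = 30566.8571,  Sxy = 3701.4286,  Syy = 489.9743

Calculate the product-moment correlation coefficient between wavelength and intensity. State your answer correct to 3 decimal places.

r = Sxy/√(Sxx·Syy) = 3701.4286/√(14976974.410773) = 3701.4286/3870.009614 = 0.956439

0.956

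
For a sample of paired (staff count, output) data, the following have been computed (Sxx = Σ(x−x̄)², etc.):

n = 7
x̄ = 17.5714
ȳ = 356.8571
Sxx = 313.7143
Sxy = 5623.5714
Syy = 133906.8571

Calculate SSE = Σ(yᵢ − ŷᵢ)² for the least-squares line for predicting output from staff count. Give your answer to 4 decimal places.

b = Sxy/Sxx = 5623.5714/313.7143 = 17.925773
SSE = Syy − b·Sxy = 133906.8571 − 17.925773·5623.5714 = 33099.991455

33099.9915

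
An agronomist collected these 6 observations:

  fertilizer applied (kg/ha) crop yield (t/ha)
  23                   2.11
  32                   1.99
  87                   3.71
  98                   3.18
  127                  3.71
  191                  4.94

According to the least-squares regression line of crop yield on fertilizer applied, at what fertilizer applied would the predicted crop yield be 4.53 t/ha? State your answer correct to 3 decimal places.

n = 6, Σx = 558, Σy = 19.64, Σxy = 2161.33, Σx² = 71336
Sxx = Σx² − (Σx)²/n = 71336 − 51894 = 19442
Sxy = Σxy − (Σx)(Σy)/n = 2161.33 − 1826.52 = 334.81
b = Sxy/Sxx = 334.81/19442 = 0.017221
a = ȳ − b·x̄ = 3.273333 − 0.017221·93 = 1.671784
Set a + b·x = 4.53: x = (4.53 − 1.671784) / 0.017221 = 165.973069

165.973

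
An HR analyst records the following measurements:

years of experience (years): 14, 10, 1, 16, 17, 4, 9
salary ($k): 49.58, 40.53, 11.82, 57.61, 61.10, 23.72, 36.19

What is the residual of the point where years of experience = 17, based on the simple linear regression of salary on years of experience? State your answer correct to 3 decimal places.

n = 7, Σx = 71, Σy = 280.55, Σxy = 3492.29, Σx² = 939
Sxx = Σx² − (Σx)²/n = 939 − 720.142857 = 218.857143
Sxy = Σxy − (Σx)(Σy)/n = 3492.29 − 2845.578571 = 646.711429
b = Sxy/Sxx = 646.711429/218.857143 = 2.954948
a = ȳ − b·x̄ = 40.078571 − 2.954948·10.142857 = 10.106958
ŷ(17) = 10.106958 + 2.954948·17 = 60.341070
residual = y − ŷ = 61.10 − 60.341070 = 0.758930

0.759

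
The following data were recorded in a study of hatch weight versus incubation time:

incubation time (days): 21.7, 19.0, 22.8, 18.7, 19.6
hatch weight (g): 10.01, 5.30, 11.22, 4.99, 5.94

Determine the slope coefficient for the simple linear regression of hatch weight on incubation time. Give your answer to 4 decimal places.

n = 5, Σx = 101.8, Σy = 37.46, Σxy = 783.47, Σx² = 2085.58
Sxx = Σx² − (Σx)²/n = 2085.58 − 2072.648 = 12.932
Sxy = Σxy − (Σx)(Σy)/n = 783.47 − 762.6856 = 20.7844
b = Sxy/Sxx = 20.7844/12.932 = 1.607207

1.6072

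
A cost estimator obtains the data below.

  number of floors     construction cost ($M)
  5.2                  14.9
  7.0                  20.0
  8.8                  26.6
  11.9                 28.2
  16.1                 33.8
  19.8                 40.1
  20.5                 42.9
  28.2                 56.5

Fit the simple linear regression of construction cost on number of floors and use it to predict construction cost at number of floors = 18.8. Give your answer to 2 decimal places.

39.81

n = 8, Σx = 117.5, Σy = 263, Σxy = 4598.05, Σx² = 2161.83
Sxx = Σx² − (Σx)²/n = 2161.83 − 1725.78125 = 436.04875
Sxy = Σxy − (Σx)(Σy)/n = 4598.05 − 3862.8125 = 735.2375
b = Sxy/Sxx = 735.2375/436.04875 = 1.686136
a = ȳ − b·x̄ = 32.875 − 1.686136·14.6875 = 8.109877
ŷ(18.8) = a + b·18.8 = 8.109877 + 1.686136·18.8 = 39.809234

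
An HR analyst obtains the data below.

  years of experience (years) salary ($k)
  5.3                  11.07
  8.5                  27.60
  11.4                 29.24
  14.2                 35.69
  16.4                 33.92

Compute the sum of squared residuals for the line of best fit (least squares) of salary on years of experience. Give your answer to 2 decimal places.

n = 5, Σx = 55.8, Σy = 137.52, Σxy = 1689.693, Σx² = 700.9, Σy² = 4163.625
Sxx = Σx² − (Σx)²/n = 700.9 − 622.728 = 78.172
Sxy = Σxy − (Σx)(Σy)/n = 1689.693 − 1534.7232 = 154.9698
Syy = Σy² − (Σy)²/n = 4163.625 − 3782.35008 = 381.27492
b = Sxy/Sxx = 154.9698/78.172 = 1.982421
SSE = Syy − b·Sxy = 381.27492 − 1.982421·154.9698 = 74.059563

74.06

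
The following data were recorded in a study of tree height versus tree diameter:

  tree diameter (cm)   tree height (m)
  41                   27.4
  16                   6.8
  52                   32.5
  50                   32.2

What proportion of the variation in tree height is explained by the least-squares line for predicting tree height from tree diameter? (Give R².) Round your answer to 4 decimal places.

0.9892

n = 4, Σx = 159, Σy = 98.9, Σxy = 4532.2, Σx² = 7141, Σy² = 2890.09
Sxx = Σx² − (Σx)²/n = 7141 − 6320.25 = 820.75
Sxy = Σxy − (Σx)(Σy)/n = 4532.2 − 3931.275 = 600.925
Syy = Σy² − (Σy)²/n = 2890.09 − 2445.3025 = 444.7875
R² = Sxy²/(Sxx·Syy) = (600.925)²/(820.75·444.7875) = 0.989184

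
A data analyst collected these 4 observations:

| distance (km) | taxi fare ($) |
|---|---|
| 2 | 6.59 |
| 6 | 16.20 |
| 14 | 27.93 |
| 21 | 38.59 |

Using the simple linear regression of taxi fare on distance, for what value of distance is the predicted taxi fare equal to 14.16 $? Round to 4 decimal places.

5.7630

n = 4, Σx = 43, Σy = 89.31, Σxy = 1311.79, Σx² = 677
Sxx = Σx² − (Σx)²/n = 677 − 462.25 = 214.75
Sxy = Σxy − (Σx)(Σy)/n = 1311.79 − 960.0825 = 351.7075
b = Sxy/Sxx = 351.7075/214.75 = 1.637753
a = ȳ − b·x̄ = 22.3275 − 1.637753·10.75 = 4.721653
Set a + b·x = 14.16: x = (14.16 − 4.721653) / 1.637753 = 5.762985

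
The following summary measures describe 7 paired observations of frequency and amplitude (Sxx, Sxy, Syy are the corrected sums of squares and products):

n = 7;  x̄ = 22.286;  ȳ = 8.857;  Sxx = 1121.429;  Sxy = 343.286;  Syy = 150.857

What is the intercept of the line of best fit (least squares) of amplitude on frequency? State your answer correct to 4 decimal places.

b = Sxy/Sxx = 343.286/1121.429 = 0.306115
a = ȳ − b·x̄ = 8.857 − 0.306115·22.286 = 2.034926

2.0349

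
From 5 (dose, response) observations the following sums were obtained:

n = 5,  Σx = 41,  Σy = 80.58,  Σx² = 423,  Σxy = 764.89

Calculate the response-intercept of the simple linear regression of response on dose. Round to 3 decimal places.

Sxx = Σx² − (Σx)²/n = 423 − 336.2 = 86.8
Sxy = Σxy − (Σx)(Σy)/n = 764.89 − 660.756 = 104.134
b = Sxy/Sxx = 104.134/86.8 = 1.199700
a = ȳ − b·x̄ = 16.116 − 1.199700·8.2 = 6.278456

6.278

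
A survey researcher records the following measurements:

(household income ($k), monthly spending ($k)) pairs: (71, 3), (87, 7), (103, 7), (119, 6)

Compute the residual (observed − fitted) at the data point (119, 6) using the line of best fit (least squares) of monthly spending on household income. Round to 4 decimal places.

-1.1000

n = 4, Σx = 380, Σy = 23, Σxy = 2257, Σx² = 37380
Sxx = Σx² − (Σx)²/n = 37380 − 36100 = 1280
Sxy = Σxy − (Σx)(Σy)/n = 2257 − 2185 = 72
b = Sxy/Sxx = 72/1280 = 0.05625
a = ȳ − b·x̄ = 5.75 − 0.05625·95 = 0.40625
ŷ(119) = 0.40625 + 0.05625·119 = 7.1
residual = y − ŷ = 6 − 7.1 = -1.1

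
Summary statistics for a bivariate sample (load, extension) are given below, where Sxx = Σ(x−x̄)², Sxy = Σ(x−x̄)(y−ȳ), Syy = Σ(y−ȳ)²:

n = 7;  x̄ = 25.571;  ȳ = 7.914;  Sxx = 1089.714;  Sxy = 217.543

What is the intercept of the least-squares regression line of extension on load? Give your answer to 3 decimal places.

2.809

b = Sxy/Sxx = 217.543/1089.714 = 0.199633
a = ȳ − b·x̄ = 7.914 − 0.199633·25.571 = 2.809182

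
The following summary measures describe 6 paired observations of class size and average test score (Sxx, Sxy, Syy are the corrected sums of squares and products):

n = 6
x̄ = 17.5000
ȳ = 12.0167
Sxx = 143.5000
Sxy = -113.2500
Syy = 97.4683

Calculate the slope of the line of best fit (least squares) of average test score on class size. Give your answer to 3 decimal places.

b = Sxy/Sxx = -113.25/143.5 = -0.789199

-0.789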